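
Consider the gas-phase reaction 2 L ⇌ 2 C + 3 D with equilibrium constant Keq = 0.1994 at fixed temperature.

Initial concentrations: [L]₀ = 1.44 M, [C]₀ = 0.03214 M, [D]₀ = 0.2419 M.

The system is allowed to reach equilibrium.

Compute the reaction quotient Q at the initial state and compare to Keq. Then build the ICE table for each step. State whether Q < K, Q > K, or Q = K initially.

Q₀ = 7.0514e-06; Q < K (proceeds forward)

Q₀ = 7.0514e-06 vs Keq = 0.1994 ⇒ Q<K, forward
Step 1:
                    L           C           D
  init           1.44     0.03214      0.2419
  Δ           -0.4579      0.4579      0.6868
  eq           0.9821        0.49      0.9287
  solve Keq expr → x = 0.2289; check Q = 0.1994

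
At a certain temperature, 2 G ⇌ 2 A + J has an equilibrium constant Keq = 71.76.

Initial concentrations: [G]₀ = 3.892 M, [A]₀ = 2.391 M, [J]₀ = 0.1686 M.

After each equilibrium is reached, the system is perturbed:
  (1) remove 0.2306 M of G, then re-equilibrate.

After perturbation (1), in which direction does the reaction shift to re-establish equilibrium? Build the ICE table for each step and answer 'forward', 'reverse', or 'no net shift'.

Direction: reverse

Q₀ = 0.06363 vs Keq = 71.76 ⇒ Q<K, forward
Step 1:
                  G         A         J
  I           3.892     2.391    0.1686
  C          -3.055     3.055     1.527
  E          0.8372     5.446     1.696
  solve Keq expr → x = 1.527; check Q = 71.76
Then remove 0.2306 M of G.
Step 2:
                  G         A         J
  I          0.6066     5.446     1.696
  C          0.1809   -0.1809  -0.09045
  E          0.7875     5.265     1.606
  solve Keq expr → x = -0.09045; check Q = 71.76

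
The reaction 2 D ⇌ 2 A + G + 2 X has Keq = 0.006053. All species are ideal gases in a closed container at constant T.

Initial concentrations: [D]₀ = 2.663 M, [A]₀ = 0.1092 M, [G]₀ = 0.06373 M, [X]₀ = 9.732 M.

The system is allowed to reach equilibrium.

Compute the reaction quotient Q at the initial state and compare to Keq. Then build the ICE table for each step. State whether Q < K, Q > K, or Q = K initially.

Q₀ = 0.01015; Q > K (proceeds reverse)

Q₀ = 0.01015 vs Keq = 0.006053 ⇒ Q>K, reverse
Step 1:
                  D         A         G         X
  Initial     2.663    0.1092   0.06373     9.732
  Change     0.0176   -0.0176   -0.0088   -0.0176
  Equil       2.681    0.0916   0.05493     9.714
  solve Keq expr → x = -0.0088; check Q = 0.006053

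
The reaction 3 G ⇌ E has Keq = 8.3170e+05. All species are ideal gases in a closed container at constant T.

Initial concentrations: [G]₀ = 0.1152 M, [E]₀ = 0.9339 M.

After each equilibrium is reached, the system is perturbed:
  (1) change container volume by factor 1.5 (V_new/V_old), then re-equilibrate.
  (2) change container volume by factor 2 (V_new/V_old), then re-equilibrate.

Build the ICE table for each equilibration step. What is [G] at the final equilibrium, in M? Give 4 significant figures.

Q₀ = 610.9 vs Keq = 8.3170e+05 ⇒ Q<K, forward
Step 1:
                  G         E
  init       0.1152    0.9339
  Δ         -0.1047   0.03489
  eq        0.01052    0.9688
  solve Keq expr → x = 0.03489; check Q = 8.3170e+05
Then change container volume by factor 1.5 (V_new/V_old).
Step 2:
                  G         E
  init     0.007015    0.6459
  Δ        0.002174 -7.2455e-04
  eq       0.009188    0.6451
  solve Keq expr → x = -7.2455e-04; check Q = 8.3170e+05
Then change container volume by factor 2 (V_new/V_old).
Step 3:
                  G         E
  init     0.004594    0.3226
  Δ        0.002692 -8.9727e-04
  eq       0.007286    0.3217
  solve Keq expr → x = -8.9727e-04; check Q = 8.3170e+05

[G]_eq = 0.007286 M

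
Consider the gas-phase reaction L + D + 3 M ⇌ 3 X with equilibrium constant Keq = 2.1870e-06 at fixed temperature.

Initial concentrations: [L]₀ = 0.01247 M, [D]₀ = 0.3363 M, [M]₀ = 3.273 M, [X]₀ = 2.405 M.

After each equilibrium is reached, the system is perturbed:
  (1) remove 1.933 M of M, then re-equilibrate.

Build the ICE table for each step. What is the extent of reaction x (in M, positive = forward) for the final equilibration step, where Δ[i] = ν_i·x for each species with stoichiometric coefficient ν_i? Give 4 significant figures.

Q₀ = 94.6 vs Keq = 2.1870e-06 ⇒ Q>K, reverse
Step 1:
                  L         D         M         X
  init      0.01247    0.3363     3.273     2.405
  Δ          0.7784    0.7784     2.335    -2.335
  eq         0.7909     1.115     5.608    0.0698
  solve Keq expr → x = -0.7784; check Q = 2.1870e-06
Then remove 1.933 M of M.
Step 2:
                  L         D         M         X
  init       0.7909     1.115     3.675    0.0698
  Δ        0.007835  0.007835   0.02351  -0.02351
  eq         0.7987     1.123     3.699   0.04629
  solve Keq expr → x = -0.007835; check Q = 2.1870e-06

x = -0.007835 M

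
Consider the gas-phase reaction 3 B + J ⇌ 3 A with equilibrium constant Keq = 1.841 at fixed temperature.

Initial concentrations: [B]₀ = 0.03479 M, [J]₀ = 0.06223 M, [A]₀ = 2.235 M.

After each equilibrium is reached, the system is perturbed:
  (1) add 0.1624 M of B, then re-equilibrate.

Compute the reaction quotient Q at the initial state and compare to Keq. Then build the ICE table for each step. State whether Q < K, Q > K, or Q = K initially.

Q₀ = 4.2606e+06 vs Keq = 1.841 ⇒ Q>K, reverse
Step 1:
                    B           J           A
  init        0.03479     0.06223       2.235
  Δ             1.139      0.3797      -1.139
  eq            1.174      0.4419       1.096
  solve Keq expr → x = -0.3797; check Q = 1.841
Then add 0.1624 M of B.
Step 2:
                    B           J           A
  init          1.336      0.4419       1.096
  Δ          -0.06779     -0.0226     0.06779
  eq            1.269      0.4193       1.164
  solve Keq expr → x = 0.0226; check Q = 1.841

Q₀ = 4.2606e+06; Q > K (proceeds reverse)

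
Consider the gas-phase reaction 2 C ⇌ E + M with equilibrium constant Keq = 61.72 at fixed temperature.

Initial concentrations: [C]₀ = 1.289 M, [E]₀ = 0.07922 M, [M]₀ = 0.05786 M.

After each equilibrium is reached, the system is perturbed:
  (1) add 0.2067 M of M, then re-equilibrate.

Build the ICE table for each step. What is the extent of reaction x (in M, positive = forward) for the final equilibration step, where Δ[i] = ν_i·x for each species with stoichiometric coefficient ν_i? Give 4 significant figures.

x = -0.005853 M

Q₀ = 0.002759 vs Keq = 61.72 ⇒ Q<K, forward
Step 1:
                   C          E          M
  init         1.289    0.07922    0.05786
  Δ           -1.204     0.6018     0.6018
  eq         0.08532     0.6811     0.6597
  solve Keq expr → x = 0.6018; check Q = 61.72
Then add 0.2067 M of M.
Step 2:
                   C          E          M
  init       0.08532     0.6811     0.8664
  Δ          0.01171  -0.005853  -0.005853
  eq         0.09703     0.6752     0.8605
  solve Keq expr → x = -0.005853; check Q = 61.72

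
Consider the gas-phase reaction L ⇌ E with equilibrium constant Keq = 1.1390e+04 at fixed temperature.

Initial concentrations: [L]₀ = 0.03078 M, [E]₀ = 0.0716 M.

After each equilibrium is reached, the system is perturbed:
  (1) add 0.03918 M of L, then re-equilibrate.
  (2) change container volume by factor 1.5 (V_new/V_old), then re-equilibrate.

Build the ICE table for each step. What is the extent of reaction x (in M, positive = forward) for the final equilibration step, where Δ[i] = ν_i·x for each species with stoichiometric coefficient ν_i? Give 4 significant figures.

Q₀ = 2.326 vs Keq = 1.1390e+04 ⇒ Q<K, forward
Step 1:
                    L           E
  init        0.03078      0.0716
  Δ          -0.03077     0.03077
  eq       8.9878e-06      0.1024
  solve Keq expr → x = 0.03077; check Q = 1.1390e+04
Then add 0.03918 M of L.
Step 2:
                    L           E
  init        0.03919      0.1024
  Δ          -0.03918     0.03918
  eq       1.2427e-05      0.1415
  solve Keq expr → x = 0.03918; check Q = 1.1390e+04
Then change container volume by factor 1.5 (V_new/V_old).
Step 3:
                    L           E
  init     8.2849e-06     0.09437
  Δ                 0           0
  eq       8.2849e-06     0.09437
  solve Keq expr → x = 0; check Q = 1.1390e+04

x = 0 M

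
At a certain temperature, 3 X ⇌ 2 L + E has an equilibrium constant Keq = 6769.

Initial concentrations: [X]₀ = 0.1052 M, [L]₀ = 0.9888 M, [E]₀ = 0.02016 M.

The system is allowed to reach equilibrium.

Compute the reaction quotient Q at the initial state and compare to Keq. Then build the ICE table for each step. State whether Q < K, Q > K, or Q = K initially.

Q₀ = 16.93; Q < K (proceeds forward)

Q₀ = 16.93 vs Keq = 6769 ⇒ Q<K, forward
Step 1:
                   X          L          E
  init        0.1052     0.9888    0.02016
  Δ         -0.08532    0.05688    0.02844
  eq         0.01988      1.046     0.0486
  solve Keq expr → x = 0.02844; check Q = 6769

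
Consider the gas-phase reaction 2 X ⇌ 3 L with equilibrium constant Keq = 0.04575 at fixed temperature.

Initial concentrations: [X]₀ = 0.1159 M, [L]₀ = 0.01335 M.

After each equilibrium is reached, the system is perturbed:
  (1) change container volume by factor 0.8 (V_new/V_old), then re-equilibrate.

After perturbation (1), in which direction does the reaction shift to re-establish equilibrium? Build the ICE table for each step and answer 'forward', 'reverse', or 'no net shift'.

Q₀ = 1.7712e-04 vs Keq = 0.04575 ⇒ Q<K, forward
Step 1:
                   X          L
  I           0.1159    0.01335
  C         -0.03551    0.05327
  E          0.08039    0.06662
  solve Keq expr → x = 0.01776; check Q = 0.04575
Then change container volume by factor 0.8 (V_new/V_old).
Step 2:
                   X          L
  I           0.1005    0.08327
  C         0.002969  -0.004454
  E           0.1035    0.07882
  solve Keq expr → x = -0.001485; check Q = 0.04575

Direction: reverse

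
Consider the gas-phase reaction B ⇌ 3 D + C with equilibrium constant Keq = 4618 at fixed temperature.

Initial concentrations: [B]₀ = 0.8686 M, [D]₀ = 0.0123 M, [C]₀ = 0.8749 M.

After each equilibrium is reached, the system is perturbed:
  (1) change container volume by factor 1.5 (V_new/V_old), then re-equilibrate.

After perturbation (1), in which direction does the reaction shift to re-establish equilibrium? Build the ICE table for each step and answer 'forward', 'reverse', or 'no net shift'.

Direction: forward

Q₀ = 1.8744e-06 vs Keq = 4618 ⇒ Q<K, forward
Step 1:
                  B         D         C
  Initial    0.8686    0.0123    0.8749
  Change     -0.862     2.586     0.862
  Equil    0.006598     2.598     1.737
  solve Keq expr → x = 0.862; check Q = 4618
Then change container volume by factor 1.5 (V_new/V_old).
Step 2:
                  B         D         C
  Initial  0.004398     1.732     1.158
  Change  -0.003071  0.009212  0.003071
  Equil    0.001328     1.741     1.161
  solve Keq expr → x = 0.003071; check Q = 4618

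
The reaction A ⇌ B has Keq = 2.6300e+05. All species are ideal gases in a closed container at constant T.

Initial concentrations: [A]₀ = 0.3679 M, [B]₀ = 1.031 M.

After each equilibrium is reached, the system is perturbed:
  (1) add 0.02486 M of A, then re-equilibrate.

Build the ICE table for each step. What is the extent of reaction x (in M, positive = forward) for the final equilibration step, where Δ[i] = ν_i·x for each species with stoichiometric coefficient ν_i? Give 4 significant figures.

Q₀ = 2.802 vs Keq = 2.6300e+05 ⇒ Q<K, forward
Step 1:
                  A         B
  Initial    0.3679     1.031
  Change    -0.3679    0.3679
  Equil   5.3190e-06     1.399
  solve Keq expr → x = 0.3679; check Q = 2.6300e+05
Then add 0.02486 M of A.
Step 2:
                  A         B
  Initial   0.02487     1.399
  Change   -0.02486   0.02486
  Equil   5.4135e-06     1.424
  solve Keq expr → x = 0.02486; check Q = 2.6300e+05

x = 0.02486 M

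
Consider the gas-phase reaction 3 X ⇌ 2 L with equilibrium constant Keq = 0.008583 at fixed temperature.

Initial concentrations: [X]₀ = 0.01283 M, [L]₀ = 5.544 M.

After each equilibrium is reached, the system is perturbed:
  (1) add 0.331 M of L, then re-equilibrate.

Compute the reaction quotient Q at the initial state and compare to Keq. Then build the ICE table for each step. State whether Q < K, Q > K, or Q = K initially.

Q₀ = 1.4553e+07 vs Keq = 0.008583 ⇒ Q>K, reverse
Step 1:
                    X           L
  I           0.01283       5.544
  C             6.176      -4.118
  E             6.189       1.426
  solve Keq expr → x = -2.059; check Q = 0.008583
Then add 0.331 M of L.
Step 2:
                    X           L
  I             6.189       1.757
  C            0.3255      -0.217
  E             6.515        1.54
  solve Keq expr → x = -0.1085; check Q = 0.008583

Q₀ = 1.4553e+07; Q > K (proceeds reverse)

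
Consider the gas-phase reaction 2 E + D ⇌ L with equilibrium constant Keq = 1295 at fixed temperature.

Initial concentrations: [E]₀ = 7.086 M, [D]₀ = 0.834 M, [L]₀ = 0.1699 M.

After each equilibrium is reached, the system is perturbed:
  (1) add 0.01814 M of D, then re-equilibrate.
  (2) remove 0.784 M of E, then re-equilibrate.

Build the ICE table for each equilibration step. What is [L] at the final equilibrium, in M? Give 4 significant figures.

Q₀ = 0.004057 vs Keq = 1295 ⇒ Q<K, forward
Step 1:
                    E           D           L
  init          7.086       0.834      0.1699
  Δ            -1.668      -0.834       0.834
  eq            5.418  2.6407e-05       1.004
  solve Keq expr → x = 0.834; check Q = 1295
Then add 0.01814 M of D.
Step 2:
                    E           D           L
  init          5.418     0.01817       1.004
  Δ          -0.03628    -0.01814     0.01814
  eq            5.382  2.7248e-05       1.022
  solve Keq expr → x = 0.01814; check Q = 1295
Then remove 0.784 M of E.
Step 3:
                    E           D           L
  init          4.598  2.7248e-05       1.022
  Δ        2.0168e-05  1.0084e-05 -1.0084e-05
  eq            4.598  3.7332e-05       1.022
  solve Keq expr → x = -1.0084e-05; check Q = 1295

[L]_eq = 1.022 M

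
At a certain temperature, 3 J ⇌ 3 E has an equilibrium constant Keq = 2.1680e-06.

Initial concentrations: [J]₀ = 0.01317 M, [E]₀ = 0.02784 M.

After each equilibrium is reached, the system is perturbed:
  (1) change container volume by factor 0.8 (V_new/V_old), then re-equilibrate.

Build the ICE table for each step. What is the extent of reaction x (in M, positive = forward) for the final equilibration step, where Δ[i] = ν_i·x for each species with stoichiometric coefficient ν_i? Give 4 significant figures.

Q₀ = 9.446 vs Keq = 2.1680e-06 ⇒ Q>K, reverse
Step 1:
                   J          E
  init       0.01317    0.02784
  Δ          0.02732   -0.02732
  eq         0.04049 5.2399e-04
  solve Keq expr → x = -0.009105; check Q = 2.1680e-06
Then change container volume by factor 0.8 (V_new/V_old).
Step 2:
                   J          E
  init       0.05061 6.5499e-04
  Δ                0          0
  eq         0.05061 6.5499e-04
  solve Keq expr → x = 0; check Q = 2.1680e-06

x = 0 M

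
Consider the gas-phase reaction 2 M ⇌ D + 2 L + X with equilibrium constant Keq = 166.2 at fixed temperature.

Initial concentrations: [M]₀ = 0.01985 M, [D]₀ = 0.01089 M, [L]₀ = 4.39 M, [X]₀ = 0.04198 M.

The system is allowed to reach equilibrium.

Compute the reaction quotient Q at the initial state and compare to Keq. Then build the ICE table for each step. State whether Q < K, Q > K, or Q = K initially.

Q₀ = 22.36 vs Keq = 166.2 ⇒ Q<K, forward
Step 1:
                   M          D          L          X
  I          0.01985    0.01089       4.39    0.04198
  C         -0.01044   0.005219    0.01044   0.005219
  E         0.009412    0.01611        4.4     0.0472
  solve Keq expr → x = 0.005219; check Q = 166.2

Q₀ = 22.36; Q < K (proceeds forward)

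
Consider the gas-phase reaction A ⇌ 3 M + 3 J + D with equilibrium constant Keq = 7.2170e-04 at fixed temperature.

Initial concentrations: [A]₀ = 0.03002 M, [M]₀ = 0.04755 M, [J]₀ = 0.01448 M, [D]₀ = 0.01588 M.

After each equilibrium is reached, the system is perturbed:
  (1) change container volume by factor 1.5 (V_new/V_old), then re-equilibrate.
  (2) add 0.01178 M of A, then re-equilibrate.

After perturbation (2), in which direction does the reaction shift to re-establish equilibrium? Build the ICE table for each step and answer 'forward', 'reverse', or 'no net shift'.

Direction: forward

Q₀ = 1.7266e-10 vs Keq = 7.2170e-04 ⇒ Q<K, forward
Step 1:
                    A           M           J           D
  init        0.03002     0.04755     0.01448     0.01588
  Δ          -0.02984     0.08951     0.08951     0.02984
  eq       1.8341e-04      0.1371       0.104     0.04572
  solve Keq expr → x = 0.02984; check Q = 7.2170e-04
Then change container volume by factor 1.5 (V_new/V_old).
Step 2:
                    A           M           J           D
  init     1.2227e-04     0.09137     0.06933     0.03048
  Δ       -1.1122e-04  3.3367e-04  3.3367e-04  1.1122e-04
  eq       1.1050e-05     0.09171     0.06966     0.03059
  solve Keq expr → x = 1.1122e-04; check Q = 7.2170e-04
Then add 0.01178 M of A.
Step 3:
                    A           M           J           D
  init        0.01179     0.09171     0.06966     0.03059
  Δ          -0.01165     0.03496     0.03496     0.01165
  eq       1.3625e-04      0.1267      0.1046     0.04224
  solve Keq expr → x = 0.01165; check Q = 7.2170e-04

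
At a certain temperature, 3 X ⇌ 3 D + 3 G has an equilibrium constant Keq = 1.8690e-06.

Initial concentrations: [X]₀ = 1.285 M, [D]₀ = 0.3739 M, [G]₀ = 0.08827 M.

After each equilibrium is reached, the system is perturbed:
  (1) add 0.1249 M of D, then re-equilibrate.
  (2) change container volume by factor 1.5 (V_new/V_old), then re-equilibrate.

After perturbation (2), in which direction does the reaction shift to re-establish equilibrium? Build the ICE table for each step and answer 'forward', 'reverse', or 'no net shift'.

Q₀ = 1.6943e-05 vs Keq = 1.8690e-06 ⇒ Q>K, reverse
Step 1:
                    X           D           G
  init          1.285      0.3739     0.08827
  Δ           0.03948    -0.03948    -0.03948
  eq            1.324      0.3344     0.04879
  solve Keq expr → x = -0.01316; check Q = 1.8690e-06
Then add 0.1249 M of D.
Step 2:
                    X           D           G
  init          1.324      0.4593     0.04879
  Δ           0.01198    -0.01198    -0.01198
  eq            1.336      0.4473      0.0368
  solve Keq expr → x = -0.003995; check Q = 1.8690e-06
Then change container volume by factor 1.5 (V_new/V_old).
Step 3:
                    X           D           G
  init          0.891      0.2982     0.02453
  Δ          -0.01058     0.01058     0.01058
  eq           0.8804      0.3088     0.03512
  solve Keq expr → x = 0.003528; check Q = 1.8690e-06

Direction: forward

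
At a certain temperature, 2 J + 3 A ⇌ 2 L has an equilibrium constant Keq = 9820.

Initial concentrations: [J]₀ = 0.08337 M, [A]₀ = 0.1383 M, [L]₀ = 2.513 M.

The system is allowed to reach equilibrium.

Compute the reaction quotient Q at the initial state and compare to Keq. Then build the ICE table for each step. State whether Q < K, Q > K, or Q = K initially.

Q₀ = 3.4348e+05; Q > K (proceeds reverse)

Q₀ = 3.4348e+05 vs Keq = 9820 ⇒ Q>K, reverse
Step 1:
                   J          A          L
  Initial    0.08337     0.1383      2.513
  Change      0.0891     0.1337    -0.0891
  Equil       0.1725      0.272      2.424
  solve Keq expr → x = -0.04455; check Q = 9820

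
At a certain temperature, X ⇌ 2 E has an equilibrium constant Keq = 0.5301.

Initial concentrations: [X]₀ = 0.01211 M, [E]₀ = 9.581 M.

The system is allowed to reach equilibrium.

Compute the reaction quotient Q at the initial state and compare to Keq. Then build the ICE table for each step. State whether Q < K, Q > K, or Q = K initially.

Q₀ = 7580; Q > K (proceeds reverse)

Q₀ = 7580 vs Keq = 0.5301 ⇒ Q>K, reverse
Step 1:
                    X           E
  init        0.01211       9.581
  Δ             4.056      -8.112
  eq            4.068       1.469
  solve Keq expr → x = -4.056; check Q = 0.5301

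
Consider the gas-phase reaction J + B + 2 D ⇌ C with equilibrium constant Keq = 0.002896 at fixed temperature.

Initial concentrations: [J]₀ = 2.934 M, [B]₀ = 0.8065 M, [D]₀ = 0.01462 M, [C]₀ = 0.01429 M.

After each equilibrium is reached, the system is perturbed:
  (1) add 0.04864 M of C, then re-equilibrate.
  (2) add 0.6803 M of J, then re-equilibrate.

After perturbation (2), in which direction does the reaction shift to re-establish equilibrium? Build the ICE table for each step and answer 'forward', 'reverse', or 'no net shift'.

Q₀ = 28.25 vs Keq = 0.002896 ⇒ Q>K, reverse
Step 1:
                  J         B         D         C
  I           2.934    0.8065   0.01462   0.01429
  C         0.01428   0.01428   0.02855  -0.01428
  E           2.948    0.8208   0.04317 1.3063e-05
  solve Keq expr → x = -0.01428; check Q = 0.002896
Then add 0.04864 M of C.
Step 2:
                  J         B         D         C
  I           2.948    0.8208   0.04317   0.04865
  C          0.0485    0.0485   0.09701   -0.0485
  E           2.997    0.8693    0.1402 1.4825e-04
  solve Keq expr → x = -0.0485; check Q = 0.002896
Then add 0.6803 M of J.
Step 3:
                  J         B         D         C
  I           3.677    0.8693    0.1402 1.4825e-04
  C       -3.3473e-05 -3.3473e-05 -6.6946e-05 3.3473e-05
  E           3.677    0.8692    0.1401 1.8173e-04
  solve Keq expr → x = 3.3473e-05; check Q = 0.002896

Direction: forward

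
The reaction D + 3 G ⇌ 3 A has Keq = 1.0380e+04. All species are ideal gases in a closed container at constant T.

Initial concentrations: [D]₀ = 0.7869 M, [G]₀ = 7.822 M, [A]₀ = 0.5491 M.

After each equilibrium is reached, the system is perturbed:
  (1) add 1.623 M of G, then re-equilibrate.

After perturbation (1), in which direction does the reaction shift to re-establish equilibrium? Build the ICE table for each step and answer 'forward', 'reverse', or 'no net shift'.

Direction: forward

Q₀ = 4.3962e-04 vs Keq = 1.0380e+04 ⇒ Q<K, forward
Step 1:
                    D           G           A
  I            0.7869       7.822      0.5491
  C           -0.7869      -2.361       2.361
  E        1.4570e-05       5.461        2.91
  solve Keq expr → x = 0.7869; check Q = 1.0380e+04
Then add 1.623 M of G.
Step 2:
                    D           G           A
  I        1.4570e-05       7.084        2.91
  C       -7.8949e-06 -2.3685e-05  2.3685e-05
  E        6.6756e-06       7.084        2.91
  solve Keq expr → x = 7.8949e-06; check Q = 1.0380e+04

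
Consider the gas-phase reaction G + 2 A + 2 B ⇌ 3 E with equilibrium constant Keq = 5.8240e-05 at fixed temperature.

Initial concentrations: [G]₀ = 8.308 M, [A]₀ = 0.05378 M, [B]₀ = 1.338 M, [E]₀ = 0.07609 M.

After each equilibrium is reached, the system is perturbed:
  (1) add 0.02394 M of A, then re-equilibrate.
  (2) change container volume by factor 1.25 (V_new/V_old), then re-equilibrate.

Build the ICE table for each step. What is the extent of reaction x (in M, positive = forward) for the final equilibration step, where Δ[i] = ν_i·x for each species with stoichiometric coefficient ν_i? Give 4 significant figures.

Q₀ = 0.01024 vs Keq = 5.8240e-05 ⇒ Q>K, reverse
Step 1:
                    G           A           B           E
  Initial       8.308     0.05378       1.338     0.07609
  Change      0.01879     0.03758     0.03758    -0.05638
  Equil         8.327     0.09136       1.376     0.01971
  solve Keq expr → x = -0.01879; check Q = 5.8240e-05
Then add 0.02394 M of A.
Step 2:
                    G           A           B           E
  Initial       8.327      0.1153       1.376     0.01971
  Change    -0.001006   -0.002011   -0.002011    0.003017
  Equil         8.326      0.1133       1.374     0.02273
  solve Keq expr → x = 0.001006; check Q = 5.8240e-05
Then change container volume by factor 1.25 (V_new/V_old).
Step 3:
                    G           A           B           E
  Initial       6.661     0.09063       1.099     0.01818
  Change   7.7339e-04    0.001547    0.001547    -0.00232
  Equil         6.661     0.09218         1.1     0.01586
  solve Keq expr → x = -7.7339e-04; check Q = 5.8240e-05

x = -7.7339e-04 M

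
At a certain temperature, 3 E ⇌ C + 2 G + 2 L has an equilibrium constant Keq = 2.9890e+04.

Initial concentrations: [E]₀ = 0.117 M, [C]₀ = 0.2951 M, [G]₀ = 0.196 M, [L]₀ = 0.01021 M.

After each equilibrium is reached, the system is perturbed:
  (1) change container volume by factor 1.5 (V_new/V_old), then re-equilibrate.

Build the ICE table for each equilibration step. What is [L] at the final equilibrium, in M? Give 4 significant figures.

[L]_eq = 0.05818 M

Q₀ = 7.3786e-04 vs Keq = 2.9890e+04 ⇒ Q<K, forward
Step 1:
                  E         C         G         L
  I           0.117    0.2951     0.196   0.01021
  C         -0.1152   0.03839   0.07677   0.07677
  E        0.001845    0.3335    0.2728   0.08698
  solve Keq expr → x = 0.03839; check Q = 2.9890e+04
Then change container volume by factor 1.5 (V_new/V_old).
Step 2:
                  E         C         G         L
  I         0.00123    0.2223    0.1818   0.05799
  C       -2.8846e-04 9.6153e-05 1.9231e-04 1.9231e-04
  E       9.4153e-04    0.2224     0.182   0.05818
  solve Keq expr → x = 9.6153e-05; check Q = 2.9890e+04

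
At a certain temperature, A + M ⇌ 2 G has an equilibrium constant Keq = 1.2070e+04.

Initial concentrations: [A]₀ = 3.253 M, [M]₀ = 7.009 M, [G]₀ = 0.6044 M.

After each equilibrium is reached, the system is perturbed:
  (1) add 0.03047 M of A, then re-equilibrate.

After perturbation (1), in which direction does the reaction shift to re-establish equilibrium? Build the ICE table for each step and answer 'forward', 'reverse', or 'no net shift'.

Direction: forward

Q₀ = 0.01602 vs Keq = 1.2070e+04 ⇒ Q<K, forward
Step 1:
                    A           M           G
  init          3.253       7.009      0.6044
  Δ            -3.252      -3.252       6.504
  eq         0.001114       3.757       7.108
  solve Keq expr → x = 3.252; check Q = 1.2070e+04
Then add 0.03047 M of A.
Step 2:
                    A           M           G
  init        0.03158       3.757       7.108
  Δ          -0.03044    -0.03044     0.06088
  eq         0.001143       3.727       7.169
  solve Keq expr → x = 0.03044; check Q = 1.2070e+04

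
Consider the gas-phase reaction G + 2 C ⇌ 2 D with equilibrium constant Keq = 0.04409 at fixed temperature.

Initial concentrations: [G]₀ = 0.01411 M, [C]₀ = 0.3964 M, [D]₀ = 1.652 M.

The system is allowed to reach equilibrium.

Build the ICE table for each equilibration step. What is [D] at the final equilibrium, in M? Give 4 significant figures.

Q₀ = 1231 vs Keq = 0.04409 ⇒ Q>K, reverse
Step 1:
                  G         C         D
  init      0.01411    0.3964     1.652
  Δ          0.6741     1.348    -1.348
  eq         0.6882     1.745    0.3039
  solve Keq expr → x = -0.6741; check Q = 0.04409

[D]_eq = 0.3039 M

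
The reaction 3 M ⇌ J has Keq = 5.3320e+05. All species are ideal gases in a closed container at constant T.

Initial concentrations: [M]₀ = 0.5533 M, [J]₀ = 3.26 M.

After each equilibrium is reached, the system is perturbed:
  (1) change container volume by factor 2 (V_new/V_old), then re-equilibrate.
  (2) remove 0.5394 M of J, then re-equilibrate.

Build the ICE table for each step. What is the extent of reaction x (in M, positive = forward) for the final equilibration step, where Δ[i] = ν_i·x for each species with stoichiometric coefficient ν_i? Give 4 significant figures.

x = 5.8064e-04 M

Q₀ = 19.25 vs Keq = 5.3320e+05 ⇒ Q<K, forward
Step 1:
                    M           J
  init         0.5533        3.26
  Δ           -0.5347      0.1782
  eq          0.01861       3.438
  solve Keq expr → x = 0.1782; check Q = 5.3320e+05
Then change container volume by factor 2 (V_new/V_old).
Step 2:
                    M           J
  init       0.009306       1.719
  Δ          0.005461    -0.00182
  eq          0.01477       1.717
  solve Keq expr → x = -0.00182; check Q = 5.3320e+05
Then remove 0.5394 M of J.
Step 3:
                    M           J
  init        0.01477       1.178
  Δ         -0.001742  5.8064e-04
  eq          0.01303       1.178
  solve Keq expr → x = 5.8064e-04; check Q = 5.3320e+05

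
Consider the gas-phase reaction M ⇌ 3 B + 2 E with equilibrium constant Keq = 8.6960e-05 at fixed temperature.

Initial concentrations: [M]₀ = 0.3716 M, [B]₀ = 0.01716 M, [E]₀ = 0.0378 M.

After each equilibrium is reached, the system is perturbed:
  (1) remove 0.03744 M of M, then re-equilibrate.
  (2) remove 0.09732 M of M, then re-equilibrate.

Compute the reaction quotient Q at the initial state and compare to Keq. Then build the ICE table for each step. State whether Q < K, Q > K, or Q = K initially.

Q₀ = 1.9429e-08 vs Keq = 8.6960e-05 ⇒ Q<K, forward
Step 1:
                   M          B          E
  init        0.3716    0.01716     0.0378
  Δ         -0.03793     0.1138    0.07586
  eq          0.3337      0.131     0.1137
  solve Keq expr → x = 0.03793; check Q = 8.6960e-05
Then remove 0.03744 M of M.
Step 2:
                   M          B          E
  init        0.2962      0.131     0.1137
  Δ         0.001097  -0.003291  -0.002194
  eq          0.2973     0.1277     0.1115
  solve Keq expr → x = -0.001097; check Q = 8.6960e-05
Then remove 0.09732 M of M.
Step 3:
                   M          B          E
  init           0.2     0.1277     0.1115
  Δ         0.003433    -0.0103  -0.006866
  eq          0.2034     0.1174     0.1046
  solve Keq expr → x = -0.003433; check Q = 8.6960e-05

Q₀ = 1.9429e-08; Q < K (proceeds forward)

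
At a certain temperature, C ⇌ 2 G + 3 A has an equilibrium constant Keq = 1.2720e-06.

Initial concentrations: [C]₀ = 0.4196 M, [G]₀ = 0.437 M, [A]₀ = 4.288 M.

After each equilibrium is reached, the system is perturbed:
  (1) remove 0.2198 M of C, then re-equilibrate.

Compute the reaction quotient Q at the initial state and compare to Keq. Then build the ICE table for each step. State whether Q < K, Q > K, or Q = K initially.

Q₀ = 35.88; Q > K (proceeds reverse)

Q₀ = 35.88 vs Keq = 1.2720e-06 ⇒ Q>K, reverse
Step 1:
                    C           G           A
  Initial      0.4196       0.437       4.288
  Change       0.2184     -0.4369     -0.6553
  Equil         0.638  1.3011e-04       3.633
  solve Keq expr → x = -0.2184; check Q = 1.2720e-06
Then remove 0.2198 M of C.
Step 2:
                    C           G           A
  Initial      0.4182  1.3011e-04       3.633
  Change   1.2383e-05 -2.4766e-05 -3.7149e-05
  Equil        0.4182  1.0535e-04       3.633
  solve Keq expr → x = -1.2383e-05; check Q = 1.2720e-06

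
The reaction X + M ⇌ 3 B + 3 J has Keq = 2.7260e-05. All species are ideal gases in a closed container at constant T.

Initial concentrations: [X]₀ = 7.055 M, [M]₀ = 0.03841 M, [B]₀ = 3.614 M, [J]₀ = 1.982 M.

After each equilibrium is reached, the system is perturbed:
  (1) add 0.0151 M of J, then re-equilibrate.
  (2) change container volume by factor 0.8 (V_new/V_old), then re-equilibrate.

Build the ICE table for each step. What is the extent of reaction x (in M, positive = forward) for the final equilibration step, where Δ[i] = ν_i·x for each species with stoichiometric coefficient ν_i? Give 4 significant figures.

Q₀ = 1356 vs Keq = 2.7260e-05 ⇒ Q>K, reverse
Step 1:
                  X         M         B         J
  init        7.055   0.03841     3.614     1.982
  Δ          0.6501    0.6501     -1.95     -1.95
  eq          7.705    0.6886     1.664   0.03155
  solve Keq expr → x = -0.6501; check Q = 2.7260e-05
Then add 0.0151 M of J.
Step 2:
                  X         M         B         J
  init        7.705    0.6886     1.664   0.04665
  Δ        0.004912  0.004912  -0.01474  -0.01474
  eq           7.71    0.6935     1.649   0.03192
  solve Keq expr → x = -0.004912; check Q = 2.7260e-05
Then change container volume by factor 0.8 (V_new/V_old).
Step 3:
                  X         M         B         J
  init        9.638    0.8668     2.061    0.0399
  Δ         0.00336   0.00336  -0.01008  -0.01008
  eq          9.641    0.8702     2.051   0.02982
  solve Keq expr → x = -0.00336; check Q = 2.7260e-05

x = -0.00336 M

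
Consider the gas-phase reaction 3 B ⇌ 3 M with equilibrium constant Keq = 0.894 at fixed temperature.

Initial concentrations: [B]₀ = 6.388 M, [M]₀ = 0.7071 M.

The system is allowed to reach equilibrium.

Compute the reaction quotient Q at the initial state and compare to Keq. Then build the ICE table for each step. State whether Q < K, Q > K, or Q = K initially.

Q₀ = 0.001356; Q < K (proceeds forward)

Q₀ = 0.001356 vs Keq = 0.894 ⇒ Q<K, forward
Step 1:
                    B           M
  I             6.388      0.7071
  C            -2.774       2.774
  E             3.614       3.481
  solve Keq expr → x = 0.9247; check Q = 0.894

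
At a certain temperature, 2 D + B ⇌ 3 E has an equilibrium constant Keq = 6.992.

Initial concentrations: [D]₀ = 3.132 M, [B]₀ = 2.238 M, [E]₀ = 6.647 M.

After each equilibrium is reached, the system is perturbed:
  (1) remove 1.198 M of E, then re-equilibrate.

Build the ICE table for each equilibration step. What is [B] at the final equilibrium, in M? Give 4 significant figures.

Q₀ = 13.38 vs Keq = 6.992 ⇒ Q>K, reverse
Step 1:
                   D          B          E
  Initial      3.132      2.238      6.647
  Change      0.4257     0.2129    -0.6386
  Equil        3.558      2.451      6.008
  solve Keq expr → x = -0.2129; check Q = 6.992
Then remove 1.198 M of E.
Step 2:
                   D          B          E
  Initial      3.558      2.451       4.81
  Change     -0.3946    -0.1973     0.5919
  Equil        3.163      2.254      5.402
  solve Keq expr → x = 0.1973; check Q = 6.992

[B]_eq = 2.254 M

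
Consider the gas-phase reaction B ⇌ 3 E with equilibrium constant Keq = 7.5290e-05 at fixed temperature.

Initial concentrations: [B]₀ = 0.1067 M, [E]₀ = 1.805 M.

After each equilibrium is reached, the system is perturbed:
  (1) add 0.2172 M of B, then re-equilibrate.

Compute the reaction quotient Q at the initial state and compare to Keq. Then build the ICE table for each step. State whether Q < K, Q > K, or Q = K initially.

Q₀ = 55.11; Q > K (proceeds reverse)

Q₀ = 55.11 vs Keq = 7.5290e-05 ⇒ Q>K, reverse
Step 1:
                   B          E
  I           0.1067      1.805
  C           0.5892     -1.768
  E           0.6959    0.03742
  solve Keq expr → x = -0.5892; check Q = 7.5290e-05
Then add 0.2172 M of B.
Step 2:
                   B          E
  I           0.9131    0.03742
  C        -0.001176   0.003529
  E           0.9119    0.04095
  solve Keq expr → x = 0.001176; check Q = 7.5290e-05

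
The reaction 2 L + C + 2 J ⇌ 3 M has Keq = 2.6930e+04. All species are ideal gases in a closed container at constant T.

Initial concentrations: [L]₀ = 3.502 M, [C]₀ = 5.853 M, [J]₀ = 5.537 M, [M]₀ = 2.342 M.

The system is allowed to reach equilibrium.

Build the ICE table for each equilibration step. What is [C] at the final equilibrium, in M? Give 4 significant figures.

[C]_eq = 4.117 M

Q₀ = 0.005837 vs Keq = 2.6930e+04 ⇒ Q<K, forward
Step 1:
                   L          C          J          M
  I            3.502      5.853      5.537      2.342
  C           -3.472     -1.736     -3.472      5.208
  E          0.03017      4.117      2.065       7.55
  solve Keq expr → x = 1.736; check Q = 2.6930e+04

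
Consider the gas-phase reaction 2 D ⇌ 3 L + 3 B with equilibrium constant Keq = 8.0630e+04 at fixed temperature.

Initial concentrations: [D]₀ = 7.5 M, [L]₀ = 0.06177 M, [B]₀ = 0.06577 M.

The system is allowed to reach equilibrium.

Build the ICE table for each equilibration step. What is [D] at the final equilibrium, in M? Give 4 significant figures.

Q₀ = 1.1920e-09 vs Keq = 8.0630e+04 ⇒ Q<K, forward
Step 1:
                  D         L         B
  Initial       7.5   0.06177   0.06577
  Change     -5.489     8.233     8.233
  Equil       2.011     8.295     8.299
  solve Keq expr → x = 2.744; check Q = 8.0630e+04

[D]_eq = 2.011 M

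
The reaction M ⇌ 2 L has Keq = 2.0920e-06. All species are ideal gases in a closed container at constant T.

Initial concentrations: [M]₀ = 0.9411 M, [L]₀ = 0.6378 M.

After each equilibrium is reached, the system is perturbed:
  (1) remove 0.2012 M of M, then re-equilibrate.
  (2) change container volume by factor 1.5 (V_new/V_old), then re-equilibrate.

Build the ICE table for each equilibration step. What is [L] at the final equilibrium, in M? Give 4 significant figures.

Q₀ = 0.4322 vs Keq = 2.0920e-06 ⇒ Q>K, reverse
Step 1:
                    M           L
  Initial      0.9411      0.6378
  Change       0.3181     -0.6362
  Equil         1.259    0.001623
  solve Keq expr → x = -0.3181; check Q = 2.0920e-06
Then remove 0.2012 M of M.
Step 2:
                    M           L
  Initial       1.058    0.001623
  Change   6.7630e-05 -1.3526e-04
  Equil         1.058    0.001488
  solve Keq expr → x = -6.7630e-05; check Q = 2.0920e-06
Then change container volume by factor 1.5 (V_new/V_old).
Step 3:
                    M           L
  Initial      0.7054  9.9185e-04
  Change  -1.1141e-04  2.2282e-04
  Equil        0.7053    0.001215
  solve Keq expr → x = 1.1141e-04; check Q = 2.0920e-06

[L]_eq = 0.001215 M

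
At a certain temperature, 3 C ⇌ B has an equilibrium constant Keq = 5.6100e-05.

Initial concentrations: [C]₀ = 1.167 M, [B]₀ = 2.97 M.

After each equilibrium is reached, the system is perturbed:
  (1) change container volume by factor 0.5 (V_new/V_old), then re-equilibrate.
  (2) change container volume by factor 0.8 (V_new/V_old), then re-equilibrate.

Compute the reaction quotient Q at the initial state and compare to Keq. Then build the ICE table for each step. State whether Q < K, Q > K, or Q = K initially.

Q₀ = 1.869; Q > K (proceeds reverse)

Q₀ = 1.869 vs Keq = 5.6100e-05 ⇒ Q>K, reverse
Step 1:
                    C           B
  init          1.167        2.97
  Δ             8.746      -2.915
  eq            9.913     0.05465
  solve Keq expr → x = -2.915; check Q = 5.6100e-05
Then change container volume by factor 0.5 (V_new/V_old).
Step 2:
                    C           B
  init          19.83      0.1093
  Δ           -0.8264      0.2755
  eq               19      0.3848
  solve Keq expr → x = 0.2755; check Q = 5.6100e-05
Then change container volume by factor 0.8 (V_new/V_old).
Step 3:
                    C           B
  init          23.75       0.481
  Δ           -0.6355      0.2118
  eq            23.11      0.6928
  solve Keq expr → x = 0.2118; check Q = 5.6100e-05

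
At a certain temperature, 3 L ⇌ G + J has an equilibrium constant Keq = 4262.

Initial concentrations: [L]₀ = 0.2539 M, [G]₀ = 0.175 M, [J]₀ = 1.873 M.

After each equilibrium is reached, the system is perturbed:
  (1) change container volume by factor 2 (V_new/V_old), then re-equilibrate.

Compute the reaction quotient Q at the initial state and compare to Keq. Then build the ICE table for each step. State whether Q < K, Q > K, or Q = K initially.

Q₀ = 20.03 vs Keq = 4262 ⇒ Q<K, forward
Step 1:
                   L          G          J
  init        0.2539      0.175      1.873
  Δ          -0.2058    0.06861    0.06861
  eq         0.04806     0.2436      1.942
  solve Keq expr → x = 0.06861; check Q = 4262
Then change container volume by factor 2 (V_new/V_old).
Step 2:
                   L          G          J
  init       0.02403     0.1218     0.9708
  Δ         0.006056  -0.002019  -0.002019
  eq         0.03008     0.1198     0.9688
  solve Keq expr → x = -0.002019; check Q = 4262

Q₀ = 20.03; Q < K (proceeds forward)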